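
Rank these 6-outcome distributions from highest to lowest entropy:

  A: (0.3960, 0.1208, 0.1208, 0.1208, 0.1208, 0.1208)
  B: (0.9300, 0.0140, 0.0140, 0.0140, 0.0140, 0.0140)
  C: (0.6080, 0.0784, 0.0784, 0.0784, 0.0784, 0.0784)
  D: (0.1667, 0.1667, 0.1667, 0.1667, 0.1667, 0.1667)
D > A > C > B

Key insight: Entropy is maximized by uniform distributions and minimized by concentrated distributions.

Entropies:
  H(A) = 2.3710 bits
  H(B) = 0.5285 bits
  H(C) = 1.8763 bits
  H(D) = 2.5850 bits

Ranking: D > A > C > B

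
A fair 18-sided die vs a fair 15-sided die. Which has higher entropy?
18-sided die

Both are uniform distributions; for uniform over n outcomes, H = log₂(n). H(18-sided) = log₂(18) = 4.170 bits and H(15-sided) = log₂(15) = 3.907 bits. More outcomes in a uniform distribution means higher entropy.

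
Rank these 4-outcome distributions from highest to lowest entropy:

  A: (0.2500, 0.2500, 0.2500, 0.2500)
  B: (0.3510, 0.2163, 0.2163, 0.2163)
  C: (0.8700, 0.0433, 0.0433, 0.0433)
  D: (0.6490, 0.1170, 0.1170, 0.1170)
A > B > D > C

Key insight: Entropy is maximized by uniform distributions and minimized by concentrated distributions.

Entropies:
  H(A) = 2.0000 bits
  H(B) = 1.9636 bits
  H(C) = 0.7635 bits
  H(D) = 1.4913 bits

Ranking: A > B > D > C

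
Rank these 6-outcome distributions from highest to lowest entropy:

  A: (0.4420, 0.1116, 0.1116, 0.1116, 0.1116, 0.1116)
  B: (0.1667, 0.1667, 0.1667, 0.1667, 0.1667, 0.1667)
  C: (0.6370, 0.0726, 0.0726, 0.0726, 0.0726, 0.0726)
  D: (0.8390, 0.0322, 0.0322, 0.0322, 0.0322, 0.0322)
B > A > C > D

Key insight: Entropy is maximized by uniform distributions and minimized by concentrated distributions.

Entropies:
  H(A) = 2.2859 bits
  H(B) = 2.5850 bits
  H(C) = 1.7880 bits
  H(D) = 1.0105 bits

Ranking: B > A > C > D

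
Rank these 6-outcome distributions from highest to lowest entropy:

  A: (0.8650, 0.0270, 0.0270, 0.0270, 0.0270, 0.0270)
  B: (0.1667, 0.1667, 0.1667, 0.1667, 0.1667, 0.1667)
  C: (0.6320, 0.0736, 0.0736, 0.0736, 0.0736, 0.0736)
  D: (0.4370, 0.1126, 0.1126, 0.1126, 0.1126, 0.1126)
B > D > C > A

Key insight: Entropy is maximized by uniform distributions and minimized by concentrated distributions.

Entropies:
  H(A) = 0.8845 bits
  H(B) = 2.5850 bits
  H(C) = 1.8036 bits
  H(D) = 2.2958 bits

Ranking: B > D > C > A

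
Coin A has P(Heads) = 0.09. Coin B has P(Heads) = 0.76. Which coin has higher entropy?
B

For binary distributions, entropy is maximized at p=0.5 and decreases as p moves toward 0 or 1.

H(A) = H(0.09) = 0.4365 bits
H(B) = H(0.76) = 0.7950 bits

Distribution B (p=0.76) is closer to uniform (p=0.5), so it has higher entropy.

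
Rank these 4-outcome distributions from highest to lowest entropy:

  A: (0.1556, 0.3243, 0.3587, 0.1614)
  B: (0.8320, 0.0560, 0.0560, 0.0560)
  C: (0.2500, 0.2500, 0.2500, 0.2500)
C > A > B

Key insight: Entropy is maximized by uniform distributions and minimized by concentrated distributions.

- Uniform distributions have maximum entropy log₂(4) = 2.0000 bits
- The more "peaked" or concentrated a distribution, the lower its entropy

Entropies:
  H(A) = 1.8998 bits
  H(B) = 0.9194 bits
  H(C) = 2.0000 bits

Ranking: C > A > B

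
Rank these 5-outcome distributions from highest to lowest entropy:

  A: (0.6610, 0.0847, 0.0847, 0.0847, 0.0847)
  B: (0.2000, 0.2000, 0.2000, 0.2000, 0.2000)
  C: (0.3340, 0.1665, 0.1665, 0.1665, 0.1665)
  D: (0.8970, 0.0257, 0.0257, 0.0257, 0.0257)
B > C > A > D

Key insight: Entropy is maximized by uniform distributions and minimized by concentrated distributions.

Entropies:
  H(A) = 1.6019 bits
  H(B) = 2.3219 bits
  H(C) = 2.2510 bits
  H(D) = 0.6844 bits

Ranking: B > C > A > D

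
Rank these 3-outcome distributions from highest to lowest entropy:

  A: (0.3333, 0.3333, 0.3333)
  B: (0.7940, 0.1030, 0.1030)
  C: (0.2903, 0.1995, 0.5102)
A > C > B

Key insight: Entropy is maximized by uniform distributions and minimized by concentrated distributions.

- Uniform distributions have maximum entropy log₂(3) = 1.5850 bits
- The more "peaked" or concentrated a distribution, the lower its entropy

Entropies:
  H(A) = 1.5850 bits
  H(B) = 0.9398 bits
  H(C) = 1.4773 bits

Ranking: A > C > B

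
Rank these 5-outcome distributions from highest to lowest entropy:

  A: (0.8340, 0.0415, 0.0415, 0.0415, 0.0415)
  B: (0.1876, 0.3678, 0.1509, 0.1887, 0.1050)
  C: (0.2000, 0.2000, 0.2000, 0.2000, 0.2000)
C > B > A

Key insight: Entropy is maximized by uniform distributions and minimized by concentrated distributions.

- Uniform distributions have maximum entropy log₂(5) = 2.3219 bits
- The more "peaked" or concentrated a distribution, the lower its entropy

Entropies:
  H(A) = 0.9805 bits
  H(B) = 2.1907 bits
  H(C) = 2.3219 bits

Ranking: C > B > A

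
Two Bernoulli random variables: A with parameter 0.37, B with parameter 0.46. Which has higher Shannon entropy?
B

For binary distributions, entropy is maximized at p=0.5 and decreases as p moves toward 0 or 1.

H(A) = H(0.37) = 0.9507 bits
H(B) = H(0.46) = 0.9954 bits

Distribution B (p=0.46) is closer to uniform (p=0.5), so it has higher entropy.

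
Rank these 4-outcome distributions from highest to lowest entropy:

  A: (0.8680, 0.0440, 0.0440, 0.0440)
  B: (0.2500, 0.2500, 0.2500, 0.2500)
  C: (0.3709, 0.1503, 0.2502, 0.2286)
B > C > A

Key insight: Entropy is maximized by uniform distributions and minimized by concentrated distributions.

- Uniform distributions have maximum entropy log₂(4) = 2.0000 bits
- The more "peaked" or concentrated a distribution, the lower its entropy

Entropies:
  H(A) = 0.7721 bits
  H(B) = 2.0000 bits
  H(C) = 1.9284 bits

Ranking: B > C > A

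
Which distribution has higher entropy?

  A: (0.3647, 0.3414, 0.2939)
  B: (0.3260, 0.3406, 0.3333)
B

Both distributions are close to uniform, making this a harder comparison.

H(A) = 1.5793 bits
H(B) = 1.5847 bits

The distribution closer to uniform has higher entropy.
Answer: B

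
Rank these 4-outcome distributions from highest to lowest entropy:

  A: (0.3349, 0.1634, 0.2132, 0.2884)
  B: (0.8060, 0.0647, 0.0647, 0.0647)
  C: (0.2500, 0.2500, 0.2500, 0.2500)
C > A > B

Key insight: Entropy is maximized by uniform distributions and minimized by concentrated distributions.

- Uniform distributions have maximum entropy log₂(4) = 2.0000 bits
- The more "peaked" or concentrated a distribution, the lower its entropy

Entropies:
  H(A) = 1.9484 bits
  H(B) = 1.0172 bits
  H(C) = 2.0000 bits

Ranking: C > A > B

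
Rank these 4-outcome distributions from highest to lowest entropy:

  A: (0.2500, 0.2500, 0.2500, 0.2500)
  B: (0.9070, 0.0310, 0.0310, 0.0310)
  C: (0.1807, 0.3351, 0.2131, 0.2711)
A > C > B

Key insight: Entropy is maximized by uniform distributions and minimized by concentrated distributions.

- Uniform distributions have maximum entropy log₂(4) = 2.0000 bits
- The more "peaked" or concentrated a distribution, the lower its entropy

Entropies:
  H(A) = 2.0000 bits
  H(B) = 0.5938 bits
  H(C) = 1.9604 bits

Ranking: A > C > B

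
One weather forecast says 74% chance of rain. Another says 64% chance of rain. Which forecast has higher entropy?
64% forecast

Treat each forecast as a Bernoulli distribution. Binary entropy is maximized at p=0.5 and falls off symmetrically toward 0 or 1. The 64% forecast is closer to 50%, so it is more uncertain. H(74%) ≈ 0.827 bits, H(64%) ≈ 0.943 bits.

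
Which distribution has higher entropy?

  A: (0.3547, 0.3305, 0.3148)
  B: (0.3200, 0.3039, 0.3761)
A

Both distributions are close to uniform, making this a harder comparison.

H(A) = 1.5832 bits
H(B) = 1.5788 bits

The distribution closer to uniform has higher entropy.
Answer: A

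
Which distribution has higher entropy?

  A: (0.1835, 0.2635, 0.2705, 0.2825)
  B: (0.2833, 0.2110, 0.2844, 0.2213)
B

Both distributions are close to uniform, making this a harder comparison.

H(A) = 1.9813 bits
H(B) = 1.9866 bits

The distribution closer to uniform has higher entropy.
Answer: B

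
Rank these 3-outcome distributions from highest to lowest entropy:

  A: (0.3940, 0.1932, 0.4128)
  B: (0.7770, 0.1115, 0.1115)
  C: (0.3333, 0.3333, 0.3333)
C > A > B

Key insight: Entropy is maximized by uniform distributions and minimized by concentrated distributions.

- Uniform distributions have maximum entropy log₂(3) = 1.5850 bits
- The more "peaked" or concentrated a distribution, the lower its entropy

Entropies:
  H(A) = 1.5146 bits
  H(B) = 0.9886 bits
  H(C) = 1.5850 bits

Ranking: C > A > B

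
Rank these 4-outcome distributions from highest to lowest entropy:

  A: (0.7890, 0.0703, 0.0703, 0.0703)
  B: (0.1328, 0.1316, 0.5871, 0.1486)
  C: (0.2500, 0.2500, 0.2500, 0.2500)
C > B > A

Key insight: Entropy is maximized by uniform distributions and minimized by concentrated distributions.

- Uniform distributions have maximum entropy log₂(4) = 2.0000 bits
- The more "peaked" or concentrated a distribution, the lower its entropy

Entropies:
  H(A) = 1.0778 bits
  H(B) = 1.6315 bits
  H(C) = 2.0000 bits

Ranking: C > B > A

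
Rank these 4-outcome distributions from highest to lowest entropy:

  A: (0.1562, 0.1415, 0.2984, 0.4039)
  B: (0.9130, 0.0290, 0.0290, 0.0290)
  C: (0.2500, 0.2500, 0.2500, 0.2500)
C > A > B

Key insight: Entropy is maximized by uniform distributions and minimized by concentrated distributions.

- Uniform distributions have maximum entropy log₂(4) = 2.0000 bits
- The more "peaked" or concentrated a distribution, the lower its entropy

Entropies:
  H(A) = 1.8665 bits
  H(B) = 0.5643 bits
  H(C) = 2.0000 bits

Ranking: C > A > B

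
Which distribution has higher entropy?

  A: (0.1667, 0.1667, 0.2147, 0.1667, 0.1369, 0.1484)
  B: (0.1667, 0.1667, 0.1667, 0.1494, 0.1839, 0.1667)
B

Both distributions are close to uniform, making this a harder comparison.

H(A) = 2.5702 bits
H(B) = 2.5824 bits

The distribution closer to uniform has higher entropy.
Answer: B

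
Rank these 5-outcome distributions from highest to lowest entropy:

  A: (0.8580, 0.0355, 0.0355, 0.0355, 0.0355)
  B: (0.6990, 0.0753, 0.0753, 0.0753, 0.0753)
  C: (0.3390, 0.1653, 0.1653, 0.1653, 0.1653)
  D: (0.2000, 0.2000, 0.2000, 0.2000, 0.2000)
D > C > B > A

Key insight: Entropy is maximized by uniform distributions and minimized by concentrated distributions.

Entropies:
  H(A) = 0.8735 bits
  H(B) = 1.4845 bits
  H(C) = 2.2459 bits
  H(D) = 2.3219 bits

Ranking: D > C > B > A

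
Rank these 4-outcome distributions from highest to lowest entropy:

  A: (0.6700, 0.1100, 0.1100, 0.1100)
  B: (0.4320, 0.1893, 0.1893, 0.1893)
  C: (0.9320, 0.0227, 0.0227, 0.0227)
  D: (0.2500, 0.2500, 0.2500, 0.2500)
D > B > A > C

Key insight: Entropy is maximized by uniform distributions and minimized by concentrated distributions.

Entropies:
  H(A) = 1.4380 bits
  H(B) = 1.8869 bits
  H(C) = 0.4662 bits
  H(D) = 2.0000 bits

Ranking: D > B > A > C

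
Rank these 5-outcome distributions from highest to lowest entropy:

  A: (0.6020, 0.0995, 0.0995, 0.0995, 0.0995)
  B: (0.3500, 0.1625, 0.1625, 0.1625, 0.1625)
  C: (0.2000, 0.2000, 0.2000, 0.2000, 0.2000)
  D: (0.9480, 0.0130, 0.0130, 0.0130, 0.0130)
C > B > A > D

Key insight: Entropy is maximized by uniform distributions and minimized by concentrated distributions.

Entropies:
  H(A) = 1.7658 bits
  H(B) = 2.2341 bits
  H(C) = 2.3219 bits
  H(D) = 0.3988 bits

Ranking: C > B > A > D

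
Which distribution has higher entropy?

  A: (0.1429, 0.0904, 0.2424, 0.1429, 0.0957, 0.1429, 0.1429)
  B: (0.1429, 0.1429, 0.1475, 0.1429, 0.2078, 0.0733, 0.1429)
B

Both distributions are close to uniform, making this a harder comparison.

H(A) = 2.7374 bits
H(B) = 2.7589 bits

The distribution closer to uniform has higher entropy.
Answer: B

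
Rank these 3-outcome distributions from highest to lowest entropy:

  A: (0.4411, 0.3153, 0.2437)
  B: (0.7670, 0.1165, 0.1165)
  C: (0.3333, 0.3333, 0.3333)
C > A > B

Key insight: Entropy is maximized by uniform distributions and minimized by concentrated distributions.

- Uniform distributions have maximum entropy log₂(3) = 1.5850 bits
- The more "peaked" or concentrated a distribution, the lower its entropy

Entropies:
  H(A) = 1.5423 bits
  H(B) = 1.0162 bits
  H(C) = 1.5850 bits

Ranking: C > A > B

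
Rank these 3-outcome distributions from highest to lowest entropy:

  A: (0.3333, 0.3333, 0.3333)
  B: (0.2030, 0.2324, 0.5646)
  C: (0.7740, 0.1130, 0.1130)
A > B > C

Key insight: Entropy is maximized by uniform distributions and minimized by concentrated distributions.

- Uniform distributions have maximum entropy log₂(3) = 1.5850 bits
- The more "peaked" or concentrated a distribution, the lower its entropy

Entropies:
  H(A) = 1.5850 bits
  H(B) = 1.4220 bits
  H(C) = 0.9970 bits

Ranking: A > B > C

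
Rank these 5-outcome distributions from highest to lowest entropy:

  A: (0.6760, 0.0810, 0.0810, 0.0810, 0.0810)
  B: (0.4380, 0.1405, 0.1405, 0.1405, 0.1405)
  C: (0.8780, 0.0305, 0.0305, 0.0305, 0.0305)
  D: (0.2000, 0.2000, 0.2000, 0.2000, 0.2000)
D > B > A > C

Key insight: Entropy is maximized by uniform distributions and minimized by concentrated distributions.

Entropies:
  H(A) = 1.5567 bits
  H(B) = 2.1129 bits
  H(C) = 0.7791 bits
  H(D) = 2.3219 bits

Ranking: D > B > A > C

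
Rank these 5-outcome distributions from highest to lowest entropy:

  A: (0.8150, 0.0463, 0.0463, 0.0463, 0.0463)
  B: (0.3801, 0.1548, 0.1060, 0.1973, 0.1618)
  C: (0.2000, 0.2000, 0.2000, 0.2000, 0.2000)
C > B > A

Key insight: Entropy is maximized by uniform distributions and minimized by concentrated distributions.

- Uniform distributions have maximum entropy log₂(5) = 2.3219 bits
- The more "peaked" or concentrated a distribution, the lower its entropy

Entropies:
  H(A) = 1.0609 bits
  H(B) = 2.1775 bits
  H(C) = 2.3219 bits

Ranking: C > B > A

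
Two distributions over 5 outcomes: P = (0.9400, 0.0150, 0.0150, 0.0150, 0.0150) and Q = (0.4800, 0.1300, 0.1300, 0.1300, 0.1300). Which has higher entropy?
Q

P is highly concentrated on one outcome (94%), making it nearly deterministic. Q spreads its mass more evenly (max 48%). The more spread-out distribution has higher entropy: H(P) ≈ 0.447 bits, H(Q) ≈ 2.039 bits.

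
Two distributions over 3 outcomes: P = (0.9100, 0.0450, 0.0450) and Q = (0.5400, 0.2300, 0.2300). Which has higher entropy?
Q

P is highly concentrated on one outcome (91%), making it nearly deterministic. Q spreads its mass more evenly (max 54%). The more spread-out distribution has higher entropy: H(P) ≈ 0.526 bits, H(Q) ≈ 1.455 bits.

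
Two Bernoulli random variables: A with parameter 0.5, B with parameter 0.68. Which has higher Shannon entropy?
A

For binary distributions, entropy is maximized at p=0.5 and decreases as p moves toward 0 or 1.

H(A) = H(0.5) = 1.0000 bits
H(B) = H(0.68) = 0.9044 bits

Distribution A (p=0.5) is closer to uniform (p=0.5), so it has higher entropy.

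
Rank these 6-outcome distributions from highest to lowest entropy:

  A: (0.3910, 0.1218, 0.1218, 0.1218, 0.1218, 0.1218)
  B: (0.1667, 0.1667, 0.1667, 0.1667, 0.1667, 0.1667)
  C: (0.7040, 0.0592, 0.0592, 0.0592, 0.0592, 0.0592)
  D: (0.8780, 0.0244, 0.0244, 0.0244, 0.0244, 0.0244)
B > A > C > D

Key insight: Entropy is maximized by uniform distributions and minimized by concentrated distributions.

Entropies:
  H(A) = 2.3795 bits
  H(B) = 2.5850 bits
  H(C) = 1.5636 bits
  H(D) = 0.8184 bits

Ranking: B > A > C > D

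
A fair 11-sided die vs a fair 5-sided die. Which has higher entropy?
11-sided die

Both are uniform distributions; for uniform over n outcomes, H = log₂(n). H(11-sided) = log₂(11) = 3.459 bits and H(5-sided) = log₂(5) = 2.322 bits. More outcomes in a uniform distribution means higher entropy.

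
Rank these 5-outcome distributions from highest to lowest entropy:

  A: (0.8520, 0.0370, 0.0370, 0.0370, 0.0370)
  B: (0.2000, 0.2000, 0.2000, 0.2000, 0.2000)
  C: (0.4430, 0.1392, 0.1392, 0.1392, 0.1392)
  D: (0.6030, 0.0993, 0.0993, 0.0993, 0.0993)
B > C > D > A

Key insight: Entropy is maximized by uniform distributions and minimized by concentrated distributions.

Entropies:
  H(A) = 0.9008 bits
  H(B) = 2.3219 bits
  H(C) = 2.1046 bits
  H(D) = 1.7632 bits

Ranking: B > C > D > A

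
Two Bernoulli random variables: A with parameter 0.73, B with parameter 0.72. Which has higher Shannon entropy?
B

For binary distributions, entropy is maximized at p=0.5 and decreases as p moves toward 0 or 1.

H(A) = H(0.73) = 0.8415 bits
H(B) = H(0.72) = 0.8555 bits

Distribution B (p=0.72) is closer to uniform (p=0.5), so it has higher entropy.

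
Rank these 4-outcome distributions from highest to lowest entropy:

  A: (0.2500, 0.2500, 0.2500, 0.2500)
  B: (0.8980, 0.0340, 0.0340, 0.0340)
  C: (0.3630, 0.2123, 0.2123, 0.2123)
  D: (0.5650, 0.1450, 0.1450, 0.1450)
A > C > D > B

Key insight: Entropy is maximized by uniform distributions and minimized by concentrated distributions.

Entropies:
  H(A) = 2.0000 bits
  H(B) = 0.6370 bits
  H(C) = 1.9548 bits
  H(D) = 1.6772 bits

Ranking: A > C > D > B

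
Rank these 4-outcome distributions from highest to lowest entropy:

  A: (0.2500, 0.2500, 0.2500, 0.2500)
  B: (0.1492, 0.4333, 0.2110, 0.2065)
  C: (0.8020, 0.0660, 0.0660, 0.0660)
A > B > C

Key insight: Entropy is maximized by uniform distributions and minimized by concentrated distributions.

- Uniform distributions have maximum entropy log₂(4) = 2.0000 bits
- The more "peaked" or concentrated a distribution, the lower its entropy

Entropies:
  H(A) = 2.0000 bits
  H(B) = 1.8759 bits
  H(C) = 1.0317 bits

Ranking: A > B > C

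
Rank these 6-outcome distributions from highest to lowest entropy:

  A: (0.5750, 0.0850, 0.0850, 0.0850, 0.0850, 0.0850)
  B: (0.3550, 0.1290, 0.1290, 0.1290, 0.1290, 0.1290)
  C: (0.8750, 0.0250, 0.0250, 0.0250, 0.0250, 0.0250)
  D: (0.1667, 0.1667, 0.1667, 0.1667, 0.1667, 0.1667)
D > B > A > C

Key insight: Entropy is maximized by uniform distributions and minimized by concentrated distributions.

Entropies:
  H(A) = 1.9705 bits
  H(B) = 2.4361 bits
  H(C) = 0.8338 bits
  H(D) = 2.5850 bits

Ranking: D > B > A > C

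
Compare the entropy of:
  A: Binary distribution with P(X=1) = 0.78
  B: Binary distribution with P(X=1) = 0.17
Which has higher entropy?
A

For binary distributions, entropy is maximized at p=0.5 and decreases as p moves toward 0 or 1.

H(A) = H(0.78) = 0.7602 bits
H(B) = H(0.17) = 0.6577 bits

Distribution A (p=0.78) is closer to uniform (p=0.5), so it has higher entropy.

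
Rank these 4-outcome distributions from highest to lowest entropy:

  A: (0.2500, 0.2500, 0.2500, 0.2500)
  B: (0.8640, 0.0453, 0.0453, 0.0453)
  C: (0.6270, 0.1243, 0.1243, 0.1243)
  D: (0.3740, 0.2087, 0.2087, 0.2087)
A > D > C > B

Key insight: Entropy is maximized by uniform distributions and minimized by concentrated distributions.

Entropies:
  H(A) = 2.0000 bits
  H(B) = 0.7892 bits
  H(C) = 1.5441 bits
  H(D) = 1.9459 bits

Ranking: A > D > C > B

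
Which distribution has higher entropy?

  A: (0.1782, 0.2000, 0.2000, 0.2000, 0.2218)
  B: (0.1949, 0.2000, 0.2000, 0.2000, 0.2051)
B

Both distributions are close to uniform, making this a harder comparison.

H(A) = 2.3185 bits
H(B) = 2.3217 bits

The distribution closer to uniform has higher entropy.
Answer: B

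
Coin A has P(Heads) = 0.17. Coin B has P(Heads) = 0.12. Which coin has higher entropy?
A

For binary distributions, entropy is maximized at p=0.5 and decreases as p moves toward 0 or 1.

H(A) = H(0.17) = 0.6577 bits
H(B) = H(0.12) = 0.5294 bits

Distribution A (p=0.17) is closer to uniform (p=0.5), so it has higher entropy.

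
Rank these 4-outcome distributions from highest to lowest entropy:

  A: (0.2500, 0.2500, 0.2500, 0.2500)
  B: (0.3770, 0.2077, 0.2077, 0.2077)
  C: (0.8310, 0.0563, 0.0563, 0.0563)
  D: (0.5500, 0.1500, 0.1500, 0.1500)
A > B > D > C

Key insight: Entropy is maximized by uniform distributions and minimized by concentrated distributions.

Entropies:
  H(A) = 2.0000 bits
  H(B) = 1.9433 bits
  H(C) = 0.9233 bits
  H(D) = 1.7060 bits

Ranking: A > B > D > C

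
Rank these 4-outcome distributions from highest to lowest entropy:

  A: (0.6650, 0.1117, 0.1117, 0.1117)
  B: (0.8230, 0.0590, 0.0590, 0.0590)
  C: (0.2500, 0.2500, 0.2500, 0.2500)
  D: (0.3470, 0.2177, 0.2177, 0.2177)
C > D > A > B

Key insight: Entropy is maximized by uniform distributions and minimized by concentrated distributions.

Entropies:
  H(A) = 1.4509 bits
  H(B) = 0.9540 bits
  H(C) = 2.0000 bits
  H(D) = 1.9663 bits

Ranking: C > D > A > B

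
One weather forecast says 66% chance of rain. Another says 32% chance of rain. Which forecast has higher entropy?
66% forecast

Treat each forecast as a Bernoulli distribution. Binary entropy is maximized at p=0.5 and falls off symmetrically toward 0 or 1. The 66% forecast is closer to 50%, so it is more uncertain. H(66%) ≈ 0.925 bits, H(32%) ≈ 0.904 bits.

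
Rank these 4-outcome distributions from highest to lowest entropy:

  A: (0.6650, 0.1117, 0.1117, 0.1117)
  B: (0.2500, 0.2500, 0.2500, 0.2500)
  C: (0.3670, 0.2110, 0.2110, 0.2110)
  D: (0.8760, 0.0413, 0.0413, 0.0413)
B > C > A > D

Key insight: Entropy is maximized by uniform distributions and minimized by concentrated distributions.

Entropies:
  H(A) = 1.4509 bits
  H(B) = 2.0000 bits
  H(C) = 1.9516 bits
  H(D) = 0.7373 bits

Ranking: B > C > A > D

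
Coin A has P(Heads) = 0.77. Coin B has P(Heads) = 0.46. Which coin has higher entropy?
B

For binary distributions, entropy is maximized at p=0.5 and decreases as p moves toward 0 or 1.

H(A) = H(0.77) = 0.7780 bits
H(B) = H(0.46) = 0.9954 bits

Distribution B (p=0.46) is closer to uniform (p=0.5), so it has higher entropy.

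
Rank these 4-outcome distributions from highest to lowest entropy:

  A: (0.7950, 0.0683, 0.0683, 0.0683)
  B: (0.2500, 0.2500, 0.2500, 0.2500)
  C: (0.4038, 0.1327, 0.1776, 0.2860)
B > C > A

Key insight: Entropy is maximized by uniform distributions and minimized by concentrated distributions.

- Uniform distributions have maximum entropy log₂(4) = 2.0000 bits
- The more "peaked" or concentrated a distribution, the lower its entropy

Entropies:
  H(A) = 1.0567 bits
  H(B) = 2.0000 bits
  H(C) = 1.8742 bits

Ranking: B > C > A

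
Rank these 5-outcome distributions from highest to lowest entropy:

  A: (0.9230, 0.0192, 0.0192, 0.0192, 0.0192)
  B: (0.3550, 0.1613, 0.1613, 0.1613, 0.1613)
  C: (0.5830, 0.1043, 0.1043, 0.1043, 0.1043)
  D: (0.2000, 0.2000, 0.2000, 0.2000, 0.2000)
D > B > C > A

Key insight: Entropy is maximized by uniform distributions and minimized by concentrated distributions.

Entropies:
  H(A) = 0.5455 bits
  H(B) = 2.2285 bits
  H(C) = 1.8140 bits
  H(D) = 2.3219 bits

Ranking: D > B > C > A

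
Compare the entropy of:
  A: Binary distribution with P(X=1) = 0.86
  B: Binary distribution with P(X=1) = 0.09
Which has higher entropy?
A

For binary distributions, entropy is maximized at p=0.5 and decreases as p moves toward 0 or 1.

H(A) = H(0.86) = 0.5842 bits
H(B) = H(0.09) = 0.4365 bits

Distribution A (p=0.86) is closer to uniform (p=0.5), so it has higher entropy.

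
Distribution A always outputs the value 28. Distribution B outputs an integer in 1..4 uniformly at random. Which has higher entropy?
B

A is deterministic, so H(A) = 0. B is uniform over 4 outcomes, so H(B) = log₂(4) = 2.000 bits. Any distribution with genuine randomness has higher entropy than a deterministic one.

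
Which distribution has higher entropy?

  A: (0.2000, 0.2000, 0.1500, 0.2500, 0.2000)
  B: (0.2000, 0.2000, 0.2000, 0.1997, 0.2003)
B

Both distributions are close to uniform, making this a harder comparison.

H(A) = 2.3037 bits
H(B) = 2.3219 bits

The distribution closer to uniform has higher entropy.
Answer: B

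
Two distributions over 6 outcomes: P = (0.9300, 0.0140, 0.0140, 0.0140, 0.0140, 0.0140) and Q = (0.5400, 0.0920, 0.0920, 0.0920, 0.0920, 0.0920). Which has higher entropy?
Q

P is highly concentrated on one outcome (93%), making it nearly deterministic. Q spreads its mass more evenly (max 54%). The more spread-out distribution has higher entropy: H(P) ≈ 0.528 bits, H(Q) ≈ 2.063 bits.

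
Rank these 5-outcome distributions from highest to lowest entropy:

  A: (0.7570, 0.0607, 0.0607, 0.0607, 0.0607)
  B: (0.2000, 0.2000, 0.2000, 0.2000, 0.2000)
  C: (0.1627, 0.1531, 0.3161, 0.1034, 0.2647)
B > C > A

Key insight: Entropy is maximized by uniform distributions and minimized by concentrated distributions.

- Uniform distributions have maximum entropy log₂(5) = 2.3219 bits
- The more "peaked" or concentrated a distribution, the lower its entropy

Entropies:
  H(A) = 1.2860 bits
  H(B) = 2.3219 bits
  H(C) = 2.2120 bits

Ranking: B > C > A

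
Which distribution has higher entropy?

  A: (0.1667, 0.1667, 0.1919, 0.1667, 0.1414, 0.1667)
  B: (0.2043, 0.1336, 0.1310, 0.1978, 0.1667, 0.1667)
A

Both distributions are close to uniform, making this a harder comparison.

H(A) = 2.5794 bits
H(B) = 2.5643 bits

The distribution closer to uniform has higher entropy.
Answer: A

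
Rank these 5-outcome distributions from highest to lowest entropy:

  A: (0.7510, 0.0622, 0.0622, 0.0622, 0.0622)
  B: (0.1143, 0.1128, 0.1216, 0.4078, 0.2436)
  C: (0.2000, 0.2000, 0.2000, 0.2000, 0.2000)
C > B > A

Key insight: Entropy is maximized by uniform distributions and minimized by concentrated distributions.

- Uniform distributions have maximum entropy log₂(5) = 2.3219 bits
- The more "peaked" or concentrated a distribution, the lower its entropy

Entropies:
  H(A) = 1.3077 bits
  H(B) = 2.1063 bits
  H(C) = 2.3219 bits

Ranking: C > B > A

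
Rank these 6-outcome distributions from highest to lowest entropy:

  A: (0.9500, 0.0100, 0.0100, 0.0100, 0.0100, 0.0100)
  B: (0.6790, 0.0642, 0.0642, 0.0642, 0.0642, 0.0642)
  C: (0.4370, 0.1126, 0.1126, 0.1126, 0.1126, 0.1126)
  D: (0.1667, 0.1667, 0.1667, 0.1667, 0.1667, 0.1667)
D > C > B > A

Key insight: Entropy is maximized by uniform distributions and minimized by concentrated distributions.

Entropies:
  H(A) = 0.4025 bits
  H(B) = 1.6508 bits
  H(C) = 2.2958 bits
  H(D) = 2.5850 bits

Ranking: D > C > B > A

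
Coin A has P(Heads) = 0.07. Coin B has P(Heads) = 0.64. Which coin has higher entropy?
B

For binary distributions, entropy is maximized at p=0.5 and decreases as p moves toward 0 or 1.

H(A) = H(0.07) = 0.3659 bits
H(B) = H(0.64) = 0.9427 bits

Distribution B (p=0.64) is closer to uniform (p=0.5), so it has higher entropy.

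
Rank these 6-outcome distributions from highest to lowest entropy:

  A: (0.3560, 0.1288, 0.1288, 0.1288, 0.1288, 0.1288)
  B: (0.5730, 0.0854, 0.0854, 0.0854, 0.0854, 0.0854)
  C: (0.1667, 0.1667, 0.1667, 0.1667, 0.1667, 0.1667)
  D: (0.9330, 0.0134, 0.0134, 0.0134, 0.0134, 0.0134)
C > A > B > D

Key insight: Entropy is maximized by uniform distributions and minimized by concentrated distributions.

Entropies:
  H(A) = 2.4346 bits
  H(B) = 1.9760 bits
  H(C) = 2.5850 bits
  H(D) = 0.5102 bits

Ranking: C > A > B > D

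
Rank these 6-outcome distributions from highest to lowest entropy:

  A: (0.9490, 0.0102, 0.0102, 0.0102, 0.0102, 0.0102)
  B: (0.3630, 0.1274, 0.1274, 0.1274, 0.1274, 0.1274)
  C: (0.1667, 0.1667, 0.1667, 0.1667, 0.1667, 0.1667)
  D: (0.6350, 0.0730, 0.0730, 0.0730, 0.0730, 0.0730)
C > B > D > A

Key insight: Entropy is maximized by uniform distributions and minimized by concentrated distributions.

Entropies:
  H(A) = 0.4090 bits
  H(B) = 2.4242 bits
  H(C) = 2.5850 bits
  H(D) = 1.7943 bits

Ranking: C > B > D > A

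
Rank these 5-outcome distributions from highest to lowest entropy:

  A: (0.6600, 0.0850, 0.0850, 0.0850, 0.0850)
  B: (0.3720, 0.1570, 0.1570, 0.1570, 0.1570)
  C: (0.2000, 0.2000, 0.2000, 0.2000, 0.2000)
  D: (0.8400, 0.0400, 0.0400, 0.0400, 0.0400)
C > B > A > D

Key insight: Entropy is maximized by uniform distributions and minimized by concentrated distributions.

Entropies:
  H(A) = 1.6048 bits
  H(B) = 2.2082 bits
  H(C) = 2.3219 bits
  H(D) = 0.9543 bits

Ranking: C > B > A > D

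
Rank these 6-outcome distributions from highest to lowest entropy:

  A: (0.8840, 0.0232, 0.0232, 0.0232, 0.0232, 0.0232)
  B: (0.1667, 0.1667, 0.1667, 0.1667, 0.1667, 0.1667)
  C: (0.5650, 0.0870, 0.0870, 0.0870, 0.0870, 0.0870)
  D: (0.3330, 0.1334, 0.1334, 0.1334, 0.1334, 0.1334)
B > D > C > A

Key insight: Entropy is maximized by uniform distributions and minimized by concentrated distributions.

Entropies:
  H(A) = 0.7871 bits
  H(B) = 2.5850 bits
  H(C) = 1.9978 bits
  H(D) = 2.4667 bits

Ranking: B > D > C > A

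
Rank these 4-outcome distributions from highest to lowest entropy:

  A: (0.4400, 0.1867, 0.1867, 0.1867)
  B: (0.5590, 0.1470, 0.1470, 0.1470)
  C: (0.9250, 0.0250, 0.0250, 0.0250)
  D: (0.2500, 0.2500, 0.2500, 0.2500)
D > A > B > C

Key insight: Entropy is maximized by uniform distributions and minimized by concentrated distributions.

Entropies:
  H(A) = 1.8772 bits
  H(B) = 1.6889 bits
  H(C) = 0.5032 bits
  H(D) = 2.0000 bits

Ranking: D > A > B > C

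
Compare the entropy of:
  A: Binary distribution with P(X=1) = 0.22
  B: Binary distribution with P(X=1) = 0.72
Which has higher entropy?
B

For binary distributions, entropy is maximized at p=0.5 and decreases as p moves toward 0 or 1.

H(A) = H(0.22) = 0.7602 bits
H(B) = H(0.72) = 0.8555 bits

Distribution B (p=0.72) is closer to uniform (p=0.5), so it has higher entropy.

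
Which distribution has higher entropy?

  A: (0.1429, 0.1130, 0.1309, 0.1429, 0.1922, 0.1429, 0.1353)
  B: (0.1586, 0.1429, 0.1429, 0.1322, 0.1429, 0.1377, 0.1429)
B

Both distributions are close to uniform, making this a harder comparison.

H(A) = 2.7904 bits
H(B) = 2.8054 bits

The distribution closer to uniform has higher entropy.
Answer: B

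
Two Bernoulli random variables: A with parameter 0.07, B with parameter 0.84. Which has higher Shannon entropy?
B

For binary distributions, entropy is maximized at p=0.5 and decreases as p moves toward 0 or 1.

H(A) = H(0.07) = 0.3659 bits
H(B) = H(0.84) = 0.6343 bits

Distribution B (p=0.84) is closer to uniform (p=0.5), so it has higher entropy.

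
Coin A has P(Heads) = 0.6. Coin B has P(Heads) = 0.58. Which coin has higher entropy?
B

For binary distributions, entropy is maximized at p=0.5 and decreases as p moves toward 0 or 1.

H(A) = H(0.6) = 0.9710 bits
H(B) = H(0.58) = 0.9815 bits

Distribution B (p=0.58) is closer to uniform (p=0.5), so it has higher entropy.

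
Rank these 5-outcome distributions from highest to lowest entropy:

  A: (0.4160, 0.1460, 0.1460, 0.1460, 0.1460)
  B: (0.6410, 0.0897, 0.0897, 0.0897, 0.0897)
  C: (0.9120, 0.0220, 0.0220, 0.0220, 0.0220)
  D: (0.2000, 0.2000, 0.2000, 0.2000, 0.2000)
D > A > B > C

Key insight: Entropy is maximized by uniform distributions and minimized by concentrated distributions.

Entropies:
  H(A) = 2.1475 bits
  H(B) = 1.6598 bits
  H(C) = 0.6058 bits
  H(D) = 2.3219 bits

Ranking: D > A > B > C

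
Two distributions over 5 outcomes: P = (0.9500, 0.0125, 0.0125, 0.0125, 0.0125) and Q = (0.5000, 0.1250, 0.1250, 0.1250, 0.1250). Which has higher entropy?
Q

P is highly concentrated on one outcome (95%), making it nearly deterministic. Q spreads its mass more evenly (max 50%). The more spread-out distribution has higher entropy: H(P) ≈ 0.386 bits, H(Q) ≈ 2.000 bits.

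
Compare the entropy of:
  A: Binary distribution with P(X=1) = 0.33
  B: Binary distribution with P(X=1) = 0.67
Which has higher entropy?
Equal

For binary distributions, entropy is maximized at p=0.5 and decreases as p moves toward 0 or 1.

H(A) = H(0.33) = 0.9149 bits
H(B) = H(0.67) = 0.9149 bits

Both distributions are equally far from uniform (|0.33-0.5| = |0.67-0.5|), so they have the same entropy.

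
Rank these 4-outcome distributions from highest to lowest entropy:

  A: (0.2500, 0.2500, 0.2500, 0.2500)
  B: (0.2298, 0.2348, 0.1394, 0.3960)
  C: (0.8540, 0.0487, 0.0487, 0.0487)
A > B > C

Key insight: Entropy is maximized by uniform distributions and minimized by concentrated distributions.

- Uniform distributions have maximum entropy log₂(4) = 2.0000 bits
- The more "peaked" or concentrated a distribution, the lower its entropy

Entropies:
  H(A) = 2.0000 bits
  H(B) = 1.9039 bits
  H(C) = 0.8311 bits

Ranking: A > B > C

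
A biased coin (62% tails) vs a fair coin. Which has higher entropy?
Fair coin

The fair coin is uniform (p=0.5), maximizing binary entropy at 1 bit. The biased coin has H(0.62) ≈ 0.958 bits — its outcome is more predictable, so its entropy is lower.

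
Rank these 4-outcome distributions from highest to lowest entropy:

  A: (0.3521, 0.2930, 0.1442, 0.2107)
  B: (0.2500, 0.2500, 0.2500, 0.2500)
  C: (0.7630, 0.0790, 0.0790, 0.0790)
B > A > C

Key insight: Entropy is maximized by uniform distributions and minimized by concentrated distributions.

- Uniform distributions have maximum entropy log₂(4) = 2.0000 bits
- The more "peaked" or concentrated a distribution, the lower its entropy

Entropies:
  H(A) = 1.9254 bits
  H(B) = 2.0000 bits
  H(C) = 1.1657 bits

Ranking: B > A > C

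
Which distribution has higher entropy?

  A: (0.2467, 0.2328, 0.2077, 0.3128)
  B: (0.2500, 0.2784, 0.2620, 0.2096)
B

Both distributions are close to uniform, making this a harder comparison.

H(A) = 1.9831 bits
H(B) = 1.9924 bits

The distribution closer to uniform has higher entropy.
Answer: B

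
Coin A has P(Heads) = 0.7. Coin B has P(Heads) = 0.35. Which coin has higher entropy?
B

For binary distributions, entropy is maximized at p=0.5 and decreases as p moves toward 0 or 1.

H(A) = H(0.7) = 0.8813 bits
H(B) = H(0.35) = 0.9341 bits

Distribution B (p=0.35) is closer to uniform (p=0.5), so it has higher entropy.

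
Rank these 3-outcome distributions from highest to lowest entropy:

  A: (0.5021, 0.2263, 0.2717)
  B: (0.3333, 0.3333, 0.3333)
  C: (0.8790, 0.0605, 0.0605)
B > A > C

Key insight: Entropy is maximized by uniform distributions and minimized by concentrated distributions.

- Uniform distributions have maximum entropy log₂(3) = 1.5850 bits
- The more "peaked" or concentrated a distribution, the lower its entropy

Entropies:
  H(A) = 1.4949 bits
  H(B) = 1.5850 bits
  H(C) = 0.6532 bits

Ranking: B > A > C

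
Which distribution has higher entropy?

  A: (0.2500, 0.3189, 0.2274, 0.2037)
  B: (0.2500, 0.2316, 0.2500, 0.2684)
B

Both distributions are close to uniform, making this a harder comparison.

H(A) = 1.9793 bits
H(B) = 1.9980 bits

The distribution closer to uniform has higher entropy.
Answer: B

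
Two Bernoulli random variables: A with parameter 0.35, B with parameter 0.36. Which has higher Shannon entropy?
B

For binary distributions, entropy is maximized at p=0.5 and decreases as p moves toward 0 or 1.

H(A) = H(0.35) = 0.9341 bits
H(B) = H(0.36) = 0.9427 bits

Distribution B (p=0.36) is closer to uniform (p=0.5), so it has higher entropy.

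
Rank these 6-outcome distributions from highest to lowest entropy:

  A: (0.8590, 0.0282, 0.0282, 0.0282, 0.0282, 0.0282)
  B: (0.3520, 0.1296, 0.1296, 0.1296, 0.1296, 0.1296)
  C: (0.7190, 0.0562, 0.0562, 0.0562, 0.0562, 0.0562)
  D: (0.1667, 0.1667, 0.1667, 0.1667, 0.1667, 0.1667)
D > B > C > A

Key insight: Entropy is maximized by uniform distributions and minimized by concentrated distributions.

Entropies:
  H(A) = 0.9142 bits
  H(B) = 2.4405 bits
  H(C) = 1.5093 bits
  H(D) = 2.5850 bits

Ranking: D > B > C > A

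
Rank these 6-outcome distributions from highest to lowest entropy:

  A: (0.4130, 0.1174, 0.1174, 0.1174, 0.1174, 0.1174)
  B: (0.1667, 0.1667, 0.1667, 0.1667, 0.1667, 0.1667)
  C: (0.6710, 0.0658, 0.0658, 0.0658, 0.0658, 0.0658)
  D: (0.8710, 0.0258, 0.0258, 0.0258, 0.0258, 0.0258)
B > A > C > D

Key insight: Entropy is maximized by uniform distributions and minimized by concentrated distributions.

Entropies:
  H(A) = 2.3410 bits
  H(B) = 2.5850 bits
  H(C) = 1.6778 bits
  H(D) = 0.8542 bits

Ranking: B > A > C > D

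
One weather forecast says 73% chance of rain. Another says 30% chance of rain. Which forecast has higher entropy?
30% forecast

Treat each forecast as a Bernoulli distribution. Binary entropy is maximized at p=0.5 and falls off symmetrically toward 0 or 1. The 30% forecast is closer to 50%, so it is more uncertain. H(73%) ≈ 0.841 bits, H(30%) ≈ 0.881 bits.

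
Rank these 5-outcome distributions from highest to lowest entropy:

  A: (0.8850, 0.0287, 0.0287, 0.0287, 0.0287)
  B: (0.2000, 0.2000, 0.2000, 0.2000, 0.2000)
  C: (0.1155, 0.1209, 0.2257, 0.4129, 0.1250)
B > C > A

Key insight: Entropy is maximized by uniform distributions and minimized by concentrated distributions.

- Uniform distributions have maximum entropy log₂(5) = 2.3219 bits
- The more "peaked" or concentrated a distribution, the lower its entropy

Entropies:
  H(A) = 0.7448 bits
  H(B) = 2.3219 bits
  H(C) = 2.1149 bits

Ranking: B > C > A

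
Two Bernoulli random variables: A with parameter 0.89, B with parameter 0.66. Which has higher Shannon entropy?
B

For binary distributions, entropy is maximized at p=0.5 and decreases as p moves toward 0 or 1.

H(A) = H(0.89) = 0.4999 bits
H(B) = H(0.66) = 0.9248 bits

Distribution B (p=0.66) is closer to uniform (p=0.5), so it has higher entropy.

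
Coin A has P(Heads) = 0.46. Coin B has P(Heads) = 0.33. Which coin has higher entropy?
A

For binary distributions, entropy is maximized at p=0.5 and decreases as p moves toward 0 or 1.

H(A) = H(0.46) = 0.9954 bits
H(B) = H(0.33) = 0.9149 bits

Distribution A (p=0.46) is closer to uniform (p=0.5), so it has higher entropy.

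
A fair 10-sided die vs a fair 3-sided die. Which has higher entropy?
10-sided die

Both are uniform distributions; for uniform over n outcomes, H = log₂(n). H(10-sided) = log₂(10) = 3.322 bits and H(3-sided) = log₂(3) = 1.585 bits. More outcomes in a uniform distribution means higher entropy.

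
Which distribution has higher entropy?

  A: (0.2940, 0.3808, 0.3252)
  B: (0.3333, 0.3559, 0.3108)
B

Both distributions are close to uniform, making this a harder comparison.

H(A) = 1.5767 bits
H(B) = 1.5828 bits

The distribution closer to uniform has higher entropy.
Answer: B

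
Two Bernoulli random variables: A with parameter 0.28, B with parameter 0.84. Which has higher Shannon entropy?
A

For binary distributions, entropy is maximized at p=0.5 and decreases as p moves toward 0 or 1.

H(A) = H(0.28) = 0.8555 bits
H(B) = H(0.84) = 0.6343 bits

Distribution A (p=0.28) is closer to uniform (p=0.5), so it has higher entropy.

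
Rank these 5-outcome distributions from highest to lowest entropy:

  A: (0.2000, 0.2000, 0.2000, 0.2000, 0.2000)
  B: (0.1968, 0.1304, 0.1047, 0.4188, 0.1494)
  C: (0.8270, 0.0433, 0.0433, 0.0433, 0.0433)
A > B > C

Key insight: Entropy is maximized by uniform distributions and minimized by concentrated distributions.

- Uniform distributions have maximum entropy log₂(5) = 2.3219 bits
- The more "peaked" or concentrated a distribution, the lower its entropy

Entropies:
  H(A) = 2.3219 bits
  H(B) = 2.1212 bits
  H(C) = 1.0105 bits

Ranking: A > B > C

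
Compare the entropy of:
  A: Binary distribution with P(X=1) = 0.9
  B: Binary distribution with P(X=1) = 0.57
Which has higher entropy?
B

For binary distributions, entropy is maximized at p=0.5 and decreases as p moves toward 0 or 1.

H(A) = H(0.9) = 0.4690 bits
H(B) = H(0.57) = 0.9858 bits

Distribution B (p=0.57) is closer to uniform (p=0.5), so it has higher entropy.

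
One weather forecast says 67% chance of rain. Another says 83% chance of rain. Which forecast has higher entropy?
67% forecast

Treat each forecast as a Bernoulli distribution. Binary entropy is maximized at p=0.5 and falls off symmetrically toward 0 or 1. The 67% forecast is closer to 50%, so it is more uncertain. H(67%) ≈ 0.915 bits, H(83%) ≈ 0.658 bits.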